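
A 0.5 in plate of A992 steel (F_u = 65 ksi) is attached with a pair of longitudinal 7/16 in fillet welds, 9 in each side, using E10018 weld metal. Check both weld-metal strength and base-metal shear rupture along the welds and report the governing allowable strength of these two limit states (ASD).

R_n/Ω ≈ 167 kips (weld metal governs)

E100XX → F_EXX = 100 ksi.
t_e = 0.707 × 0.4375 = 0.3093 in; L = 18 in.
Weld metal: R_n/Ω = (1/2.0) × 0.6 × 100 × 0.3093 × 18 = 167 kips.
Base metal (shear rupture): R_n/Ω = (1/2.0) × 0.6 × 65 × 0.5 × 18 = 175.5 kips.
Governing: weld metal.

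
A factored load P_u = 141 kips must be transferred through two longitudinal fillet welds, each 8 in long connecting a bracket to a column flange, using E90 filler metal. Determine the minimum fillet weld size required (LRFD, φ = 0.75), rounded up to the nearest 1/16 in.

E90XX → F_EXX = 90 ksi.
Total weld length L = 16 in.
Required throat t_e = P_u / (φ × 0.6 F_EXX × L) = 141 / (0.75 × 0.6 × 90 × 16) = 0.2176 in.
Required leg w = t_e / 0.707 = 0.3078 in → use 5/16 in.

w = 5/16 in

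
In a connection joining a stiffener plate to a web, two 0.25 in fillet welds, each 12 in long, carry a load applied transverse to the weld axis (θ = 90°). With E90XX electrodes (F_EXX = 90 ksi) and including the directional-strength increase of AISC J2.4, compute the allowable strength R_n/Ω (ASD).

R_n/Ω ≈ 172 kip

t_e = 0.707 × 0.25 = 0.1767 in; A_we = 0.1767 × 24 = 4.242 in².
Directional factor: 1.0 + 0.5 sin^1.5(90°) = 1.5.
F_nw = 0.6 × 90 × 1.5 = 81 ksi.
R_n/Ω = (81 × 4.242) / 2.0 = 171.8 kip.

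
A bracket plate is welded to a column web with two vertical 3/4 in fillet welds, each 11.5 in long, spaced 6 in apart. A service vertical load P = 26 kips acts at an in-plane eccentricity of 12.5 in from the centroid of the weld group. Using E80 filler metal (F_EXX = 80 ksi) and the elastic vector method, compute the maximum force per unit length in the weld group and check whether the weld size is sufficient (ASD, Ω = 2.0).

f_max ≈ 5.2 kip/in; adequate

Total weld length L_w = 23 in. Treat welds as unit-width lines.
Polar moment about centroid: J = 2[d³/12 + d(b/2)²] = 2[11.5³/12 + 11.5×3²] = 460.5 in³.
Direct shear f_v = P/L_w = 26 / 23 = 1.13 kip/in (vertical).
Torsion M = P·e = 26 × 12.5 = 325 kip·in.
Critical point at (x, y) = (3, 5.75) from centroid. f_tx = M·y/J = 4.058 kip/in; f_ty = M·x/J = 2.117 kip/in.
Resultant f_max = √[f_tx² + (f_v + f_ty)²] = √[4.058² + (1.13 + 2.117)²] = 5.198 kip/in.
Capacity per unit length: r_n/Ω = (1/2.0) × 0.6 × 80 × (0.707 × 0.75) = 12.73 kip/in.
5.198 ≤ 12.73 → adequate.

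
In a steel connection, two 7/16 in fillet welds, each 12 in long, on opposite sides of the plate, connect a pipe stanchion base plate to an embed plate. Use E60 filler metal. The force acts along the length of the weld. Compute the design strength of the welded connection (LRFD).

φR_n ≈ 200 kips

E60XX → F_EXX = 60 ksi.
Effective throat t_e = 0.707 × 0.4375 = 0.3093 in.
Total length L = 24 in; A_we = 0.3093 × 24 = 7.423 in².
F_nw = 0.6 F_EXX = 0.6 × 60 = 36 ksi.
φR_n = 0.75 × 36 × 7.423 = 200.4 kips.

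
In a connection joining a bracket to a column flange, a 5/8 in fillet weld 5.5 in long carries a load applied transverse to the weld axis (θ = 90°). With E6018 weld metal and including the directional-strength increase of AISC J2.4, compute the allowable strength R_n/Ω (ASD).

E60XX → F_EXX = 60 ksi.
t_e = 0.707 × 0.625 = 0.4419 in; A_we = 0.4419 × 5.5 = 2.43 in².
Directional factor: 1.0 + 0.5 sin^1.5(90°) = 1.5.
F_nw = 0.6 × 60 × 1.5 = 54 ksi.
R_n/Ω = (54 × 2.43) / 2.0 = 65.62 kips.

R_n/Ω ≈ 65.6 kips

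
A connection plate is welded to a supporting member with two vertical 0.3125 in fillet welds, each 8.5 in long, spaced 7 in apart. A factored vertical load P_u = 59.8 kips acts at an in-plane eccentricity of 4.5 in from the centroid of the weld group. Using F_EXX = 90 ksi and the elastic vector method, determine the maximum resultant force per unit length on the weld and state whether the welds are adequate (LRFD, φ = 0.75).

f_max ≈ 7.51 kip/in; adequate

Total weld length L_w = 17 in. Treat welds as unit-width lines.
Polar moment about centroid: J = 2[d³/12 + d(b/2)²] = 2[8.5³/12 + 8.5×3.5²] = 310.6 in³.
Direct shear f_v = P/L_w = 59.8 / 17 = 3.518 kip/in (vertical).
Torsion M = P·e = 59.8 × 4.5 = 269.1 kip·in.
Critical point at (x, y) = (3.5, 4.25) from centroid. f_tx = M·y/J = 3.682 kip/in; f_ty = M·x/J = 3.032 kip/in.
Resultant f_max = √[f_tx² + (f_v + f_ty)²] = √[3.682² + (3.518 + 3.032)²] = 7.514 kip/in.
Capacity per unit length: φr_n = 0.75 × 0.6 × 90 × (0.707 × 0.3125) = 8.948 kip/in.
7.514 ≤ 8.948 → adequate.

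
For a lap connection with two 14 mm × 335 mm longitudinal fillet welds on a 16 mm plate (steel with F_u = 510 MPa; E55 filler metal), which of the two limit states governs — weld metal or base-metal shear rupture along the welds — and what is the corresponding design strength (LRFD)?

φR_n ≈ 1640 kN (weld metal governs)

E55XX → F_EXX = 550 MPa.
t_e = 0.707 × 14 = 9.898 mm; L = 670 mm.
Weld metal: φR_n = 0.75 × 0.6 × 550 × 9.898 × 670 × 10⁻³ = 1641 kN.
Base metal (shear rupture): φR_n = 0.75 × 0.6 × 510 × 16 × 670 × 10⁻³ = 2460 kN.
Governing: weld metal.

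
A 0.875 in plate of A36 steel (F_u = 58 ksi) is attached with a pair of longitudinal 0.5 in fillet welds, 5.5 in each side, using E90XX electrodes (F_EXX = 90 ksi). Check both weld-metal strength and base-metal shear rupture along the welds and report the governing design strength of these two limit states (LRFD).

t_e = 0.707 × 0.5 = 0.3535 in; L = 11 in.
Weld metal: φR_n = 0.75 × 0.6 × 90 × 0.3535 × 11 = 157.5 kips.
Base metal (shear rupture): φR_n = 0.75 × 0.6 × 58 × 0.875 × 11 = 251.2 kips.
Governing: weld metal.

φR_n ≈ 157 kips (weld metal governs)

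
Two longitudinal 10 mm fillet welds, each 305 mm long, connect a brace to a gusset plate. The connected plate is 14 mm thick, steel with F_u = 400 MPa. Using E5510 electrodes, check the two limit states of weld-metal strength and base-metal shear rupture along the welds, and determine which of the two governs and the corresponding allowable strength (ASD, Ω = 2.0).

E55XX → F_EXX = 550 MPa.
t_e = 0.707 × 10 = 7.07 mm; L = 610 mm.
Weld metal: R_n/Ω = (1/2.0) × 0.6 × 550 × 7.07 × 610 × 10⁻³ = 711.6 kN.
Base metal (shear rupture): R_n/Ω = (1/2.0) × 0.6 × 400 × 14 × 610 × 10⁻³ = 1025 kN.
Governing: weld metal.

R_n/Ω ≈ 712 kN (weld metal governs)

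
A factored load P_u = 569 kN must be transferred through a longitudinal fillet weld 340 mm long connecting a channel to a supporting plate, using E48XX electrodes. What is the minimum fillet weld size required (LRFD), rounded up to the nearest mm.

E48XX → F_EXX = 480 MPa.
Total weld length L = 340 mm.
Required throat t_e = P_u / (φ × 0.6 F_EXX × L) = 569 / (0.75 × 0.6 × 480 × 340 × 10⁻³) = 7.748 mm.
Required leg w = t_e / 0.707 = 10.96 mm → use 11 mm.

w = 11 mm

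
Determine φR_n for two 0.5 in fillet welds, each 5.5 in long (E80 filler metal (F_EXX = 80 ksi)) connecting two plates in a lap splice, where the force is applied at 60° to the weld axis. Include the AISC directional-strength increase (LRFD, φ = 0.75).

φR_n ≈ 196 kips

t_e = 0.707 × 0.5 = 0.3535 in; A_we = 0.3535 × 11 = 3.888 in².
Directional factor: 1.0 + 0.5 sin^1.5(60°) = 1.403.
F_nw = 0.6 × 80 × 1.403 = 67.34 ksi.
φR_n = 0.75 × 67.34 × 3.888 = 196.4 kips.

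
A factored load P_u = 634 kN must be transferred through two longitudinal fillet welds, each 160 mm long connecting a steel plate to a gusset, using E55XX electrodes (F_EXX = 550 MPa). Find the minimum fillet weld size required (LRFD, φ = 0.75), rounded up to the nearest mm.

w = 12 mm

Total weld length L = 320 mm.
Required throat t_e = P_u / (φ × 0.6 F_EXX × L) = 634 / (0.75 × 0.6 × 550 × 320 × 10⁻³) = 8.005 mm.
Required leg w = t_e / 0.707 = 11.32 mm → use 12 mm.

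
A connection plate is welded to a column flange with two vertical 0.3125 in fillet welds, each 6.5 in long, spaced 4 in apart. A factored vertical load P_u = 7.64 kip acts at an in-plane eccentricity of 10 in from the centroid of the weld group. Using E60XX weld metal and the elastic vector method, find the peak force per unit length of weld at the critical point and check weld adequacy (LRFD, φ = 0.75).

f_max ≈ 3.33 kip/in; adequate

E60XX → F_EXX = 60 ksi.
Total weld length L_w = 13 in. Treat welds as unit-width lines.
Polar moment about centroid: J = 2[d³/12 + d(b/2)²] = 2[6.5³/12 + 6.5×2²] = 97.77 in³.
Direct shear f_v = P/L_w = 7.64 / 13 = 0.5877 kip/in (vertical).
Torsion M = P·e = 7.64 × 10 = 76.4 kip·in.
Critical point at (x, y) = (2, 3.25) from centroid. f_tx = M·y/J = 2.54 kip/in; f_ty = M·x/J = 1.563 kip/in.
Resultant f_max = √[f_tx² + (f_v + f_ty)²] = √[2.54² + (0.5877 + 1.563)²] = 3.328 kip/in.
Capacity per unit length: φr_n = 0.75 × 0.6 × 60 × (0.707 × 0.3125) = 5.965 kip/in.
3.328 ≤ 5.965 → adequate.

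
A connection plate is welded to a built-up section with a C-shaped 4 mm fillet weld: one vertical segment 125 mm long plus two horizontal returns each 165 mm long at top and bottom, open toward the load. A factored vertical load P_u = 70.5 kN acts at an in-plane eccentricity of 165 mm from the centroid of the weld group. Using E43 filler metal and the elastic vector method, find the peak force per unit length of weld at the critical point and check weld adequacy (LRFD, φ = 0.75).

E43XX → F_EXX = 430 MPa.
Total weld length L_w = 455 mm. Treat welds as unit-width lines.
Centroid: x̄ = 2×165×82.5 / 455 = 59.84 mm from the vertical weld.
Polar moment about centroid: J = I_x + I_y = [125³/12 + 2×165×62.5²] + [125×59.84² + 2(165³/12 + 165×22.66²)] = 2818000 mm³.
Direct shear f_v = P/L_w = 70.5×10³ / 455 = 154.9 N/mm (vertical).
Torsion M = P·e = 70.5×10³ × 165 = 11632000 N·mm.
Critical point at (x, y) = (105.2, 62.5) from centroid. f_tx = M·y/J = 258 N/mm; f_ty = M·x/J = 434.2 N/mm.
Resultant f_max = √[f_tx² + (f_v + f_ty)²] = √[258² + (154.9 + 434.2)²] = 643.2 N/mm.
Capacity per unit length: φr_n = 0.75 × 0.6 × 430 × (0.707 × 4) = 547.2 N/mm.
643.2 > 547.2 → NOT adequate.

f_max ≈ 643 N/mm; NOT adequate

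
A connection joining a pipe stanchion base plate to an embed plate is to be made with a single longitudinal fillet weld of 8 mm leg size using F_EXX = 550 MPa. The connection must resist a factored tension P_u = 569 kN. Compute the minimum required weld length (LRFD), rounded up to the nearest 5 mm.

Throat t_e = 0.707 × 8 = 5.656 mm.
φr_n = 0.75 × 0.6 × 550 × 5.656 × 10⁻³ = 1.4 kN/mm.
L_req = P_u / φr_n = 569 / 1.4 = 406.5 mm total.
Round up → use L = 410 mm.

L = 410 mm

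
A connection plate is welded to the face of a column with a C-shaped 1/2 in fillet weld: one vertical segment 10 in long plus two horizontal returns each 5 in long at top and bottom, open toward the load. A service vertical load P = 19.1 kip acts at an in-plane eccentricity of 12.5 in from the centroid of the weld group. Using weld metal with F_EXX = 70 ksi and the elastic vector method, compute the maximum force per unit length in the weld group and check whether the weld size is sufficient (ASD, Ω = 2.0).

Total weld length L_w = 20 in. Treat welds as unit-width lines.
Centroid: x̄ = 2×5×2.5 / 20 = 1.25 in from the vertical weld.
Polar moment about centroid: J = I_x + I_y = [10³/12 + 2×5×5²] + [10×1.25² + 2(5³/12 + 5×1.25²)] = 385.4 in³.
Direct shear f_v = P/L_w = 19.1 / 20 = 0.955 kip/in (vertical).
Torsion M = P·e = 19.1 × 12.5 = 238.75 kip·in.
Critical point at (x, y) = (3.75, 5) from centroid. f_tx = M·y/J = 3.097 kip/in; f_ty = M·x/J = 2.323 kip/in.
Resultant f_max = √[f_tx² + (f_v + f_ty)²] = √[3.097² + (0.955 + 2.323)²] = 4.51 kip/in.
Capacity per unit length: r_n/Ω = (1/2.0) × 0.6 × 70 × (0.707 × 0.5) = 7.423 kip/in.
4.51 ≤ 7.423 → adequate.

f_max ≈ 4.51 kip/in; adequate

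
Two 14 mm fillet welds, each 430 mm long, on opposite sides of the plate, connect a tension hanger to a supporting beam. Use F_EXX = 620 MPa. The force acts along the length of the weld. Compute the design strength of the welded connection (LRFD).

Effective throat t_e = 0.707 × 14 = 9.898 mm.
Total length L = 860 mm; A_we = 9.898 × 860 = 8512 mm².
F_nw = 0.6 F_EXX = 0.6 × 620 = 372 MPa.
φR_n = 0.75 × 372 × 8512 × 10⁻³ = 2375 kN.

φR_n ≈ 2370 kN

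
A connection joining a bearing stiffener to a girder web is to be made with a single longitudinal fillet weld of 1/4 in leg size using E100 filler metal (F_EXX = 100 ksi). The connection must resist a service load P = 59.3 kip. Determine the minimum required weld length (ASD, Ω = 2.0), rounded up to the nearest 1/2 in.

Throat t_e = 0.707 × 0.25 = 0.1767 in.
r_n/Ω = (0.6 × 100 × 0.1767) / 2.0 = 5.302 kip/in.
L_req = P / (r_n/Ω) = 59.3 / 5.302 = 11.18 in total.
Round up → use L = 11.5 in.

L = 11.5 in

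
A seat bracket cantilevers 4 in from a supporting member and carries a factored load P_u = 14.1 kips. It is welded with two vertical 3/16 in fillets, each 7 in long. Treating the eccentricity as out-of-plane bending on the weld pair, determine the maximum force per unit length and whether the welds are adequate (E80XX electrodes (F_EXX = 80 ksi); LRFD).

f_max ≈ 3.6 kip/in; adequate

L_w = 2 × 7 = 14 in; section modulus (unit throat) S = 2 × L²/6 = 16.33 in².
Direct shear f_v = P/L_w = 14.1/14 = 1.007 kip/in.
Moment M = P × e = 14.1 × 4 = 56.4 kip·in; bending f_b = M/S = 3.453 kip/in.
f_max = √(f_v² + f_b²) = √(1.007² + 3.453²) = 3.597 kip/in.
φr_n = 0.75 × 0.6 × 80 × (0.707 × 0.1875) = 4.772 kip/in → adequate.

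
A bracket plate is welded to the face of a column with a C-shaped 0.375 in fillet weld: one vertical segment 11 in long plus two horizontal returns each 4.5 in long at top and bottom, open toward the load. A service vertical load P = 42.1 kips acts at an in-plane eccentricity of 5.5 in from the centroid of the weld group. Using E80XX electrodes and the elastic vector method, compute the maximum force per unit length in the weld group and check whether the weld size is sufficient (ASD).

f_max ≈ 5.01 kip/in; adequate

E80XX → F_EXX = 80 ksi.
Total weld length L_w = 20 in. Treat welds as unit-width lines.
Centroid: x̄ = 2×4.5×2.25 / 20 = 1.012 in from the vertical weld.
Polar moment about centroid: J = I_x + I_y = [11³/12 + 2×4.5×5.5²] + [11×1.012² + 2(4.5³/12 + 4.5×1.238²)] = 423.4 in³.
Direct shear f_v = P/L_w = 42.1 / 20 = 2.105 kip/in (vertical).
Torsion M = P·e = 42.1 × 5.5 = 231.55 kip·in.
Critical point at (x, y) = (3.487, 5.5) from centroid. f_tx = M·y/J = 3.008 kip/in; f_ty = M·x/J = 1.907 kip/in.
Resultant f_max = √[f_tx² + (f_v + f_ty)²] = √[3.008² + (2.105 + 1.907)²] = 5.014 kip/in.
Capacity per unit length: r_n/Ω = (1/2.0) × 0.6 × 80 × (0.707 × 0.375) = 6.363 kip/in.
5.014 ≤ 6.363 → adequate.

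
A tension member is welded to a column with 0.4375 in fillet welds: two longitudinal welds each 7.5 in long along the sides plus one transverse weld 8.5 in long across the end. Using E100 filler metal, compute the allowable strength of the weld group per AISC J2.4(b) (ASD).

E100XX → F_EXX = 100 ksi.
t_e = 0.707 × 0.4375 = 0.3093 in.
R_nwl = 0.6 × 100 × 0.3093 × 15 = 278.4 kips (longitudinal, 2 welds).
R_nwt = 0.6 × 100 × 0.3093 × 8.5 = 157.7 kips (transverse, base value).
(i) R_nwl + R_nwt = 436.1 kips; (ii) 0.85 R_nwl + 1.5 R_nwt = 473.2 kips.
R_n = max = 473.2 kips [governs: (ii)]; R_n/Ω = 236.6 kips.

R_n/Ω ≈ 237 kips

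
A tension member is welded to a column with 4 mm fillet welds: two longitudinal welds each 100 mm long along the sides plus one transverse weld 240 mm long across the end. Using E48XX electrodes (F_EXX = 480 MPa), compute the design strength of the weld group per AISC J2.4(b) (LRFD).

φR_n ≈ 324 kN

t_e = 0.707 × 4 = 2.828 mm.
R_nwl = 0.6 × 480 × 2.828 × 200 × 10⁻³ = 162.9 kN (longitudinal, 2 welds).
R_nwt = 0.6 × 480 × 2.828 × 240 × 10⁻³ = 195.5 kN (transverse, base value).
(i) R_nwl + R_nwt = 358.4 kN; (ii) 0.85 R_nwl + 1.5 R_nwt = 431.7 kN.
R_n = max = 431.7 kN [governs: (ii)]; φR_n = 323.7 kN.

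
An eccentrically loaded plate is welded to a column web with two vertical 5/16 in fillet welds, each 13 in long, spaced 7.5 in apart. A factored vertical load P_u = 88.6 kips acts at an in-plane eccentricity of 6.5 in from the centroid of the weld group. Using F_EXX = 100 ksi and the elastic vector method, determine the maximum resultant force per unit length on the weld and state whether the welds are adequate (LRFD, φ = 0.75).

f_max ≈ 8.16 kip/in; adequate

Total weld length L_w = 26 in. Treat welds as unit-width lines.
Polar moment about centroid: J = 2[d³/12 + d(b/2)²] = 2[13³/12 + 13×3.75²] = 731.8 in³.
Direct shear f_v = P/L_w = 88.6 / 26 = 3.408 kip/in (vertical).
Torsion M = P·e = 88.6 × 6.5 = 575.9 kip·in.
Critical point at (x, y) = (3.75, 6.5) from centroid. f_tx = M·y/J = 5.115 kip/in; f_ty = M·x/J = 2.951 kip/in.
Resultant f_max = √[f_tx² + (f_v + f_ty)²] = √[5.115² + (3.408 + 2.951)²] = 8.161 kip/in.
Capacity per unit length: φr_n = 0.75 × 0.6 × 100 × (0.707 × 0.3125) = 9.942 kip/in.
8.161 ≤ 9.942 → adequate.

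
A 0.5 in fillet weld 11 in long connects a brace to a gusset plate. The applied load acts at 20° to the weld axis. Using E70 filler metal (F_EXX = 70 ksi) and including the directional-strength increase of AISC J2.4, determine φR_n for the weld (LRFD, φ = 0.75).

φR_n ≈ 135 kip

t_e = 0.707 × 0.5 = 0.3535 in; A_we = 0.3535 × 11 = 3.888 in².
Directional factor: 1.0 + 0.5 sin^1.5(20°) = 1.1.
F_nw = 0.6 × 70 × 1.1 = 46.2 ksi.
φR_n = 0.75 × 46.2 × 3.888 = 134.7 kip.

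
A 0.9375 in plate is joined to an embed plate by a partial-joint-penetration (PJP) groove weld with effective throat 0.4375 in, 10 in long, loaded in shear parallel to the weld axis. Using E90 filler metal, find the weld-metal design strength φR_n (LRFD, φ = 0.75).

φR_n ≈ 177 kip

E90XX → F_EXX = 90 ksi.
Effective throat (given) t_e = 0.4375 in.
A_we = 0.4375 × 10 = 4.375 in².
F_nw = 0.6 F_EXX = 54 ksi.
φR_n = 0.75 × 54 × 4.375 = 177.2 kip.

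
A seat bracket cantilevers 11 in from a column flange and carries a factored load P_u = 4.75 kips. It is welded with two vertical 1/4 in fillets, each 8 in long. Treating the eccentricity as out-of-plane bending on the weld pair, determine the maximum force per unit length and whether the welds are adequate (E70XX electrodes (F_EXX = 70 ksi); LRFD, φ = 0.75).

L_w = 2 × 8 = 16 in; section modulus (unit throat) S = 2 × L²/6 = 21.33 in².
Direct shear f_v = P/L_w = 4.75/16 = 0.2969 kip/in.
Moment M = P × e = 4.75 × 11 = 52.25 kip·in; bending f_b = M/S = 2.449 kip/in.
f_max = √(f_v² + f_b²) = √(0.2969² + 2.449²) = 2.467 kip/in.
φr_n = 0.75 × 0.6 × 70 × (0.707 × 0.25) = 5.568 kip/in → adequate.

f_max ≈ 2.47 kip/in; adequate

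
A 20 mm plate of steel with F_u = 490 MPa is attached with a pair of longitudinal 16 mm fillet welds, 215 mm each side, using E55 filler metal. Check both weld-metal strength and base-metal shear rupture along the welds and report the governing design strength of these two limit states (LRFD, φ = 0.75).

φR_n ≈ 1200 kN (weld metal governs)

E55XX → F_EXX = 550 MPa.
t_e = 0.707 × 16 = 11.31 mm; L = 430 mm.
Weld metal: φR_n = 0.75 × 0.6 × 550 × 11.31 × 430 × 10⁻³ = 1204 kN.
Base metal (shear rupture): φR_n = 0.75 × 0.6 × 490 × 20 × 430 × 10⁻³ = 1896 kN.
Governing: weld metal.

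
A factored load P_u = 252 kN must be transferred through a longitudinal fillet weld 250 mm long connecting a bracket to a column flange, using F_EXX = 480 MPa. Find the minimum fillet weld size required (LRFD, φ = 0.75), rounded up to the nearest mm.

Total weld length L = 250 mm.
Required throat t_e = P_u / (φ × 0.6 F_EXX × L) = 252 / (0.75 × 0.6 × 480 × 250 × 10⁻³) = 4.667 mm.
Required leg w = t_e / 0.707 = 6.601 mm → use 7 mm.

w = 7 mm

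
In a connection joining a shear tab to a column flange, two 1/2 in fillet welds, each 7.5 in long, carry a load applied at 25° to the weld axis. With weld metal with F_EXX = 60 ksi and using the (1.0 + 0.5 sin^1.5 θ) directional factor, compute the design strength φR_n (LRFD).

t_e = 0.707 × 0.5 = 0.3535 in; A_we = 0.3535 × 15 = 5.302 in².
Directional factor: 1.0 + 0.5 sin^1.5(25°) = 1.137.
F_nw = 0.6 × 60 × 1.137 = 40.95 ksi.
φR_n = 0.75 × 40.95 × 5.302 = 162.8 kip.

φR_n ≈ 163 kip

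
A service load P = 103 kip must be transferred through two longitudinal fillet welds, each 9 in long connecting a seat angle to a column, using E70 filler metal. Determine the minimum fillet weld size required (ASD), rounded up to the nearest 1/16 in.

E70XX → F_EXX = 70 ksi.
Total weld length L = 18 in.
Required throat t_e = P × Ω / (0.6 F_EXX × L) = 103 × 2.0 / (0.6 × 70 × 18) = 0.2725 in.
Required leg w = t_e / 0.707 = 0.3854 in → use 7/16 in.

w = 7/16 in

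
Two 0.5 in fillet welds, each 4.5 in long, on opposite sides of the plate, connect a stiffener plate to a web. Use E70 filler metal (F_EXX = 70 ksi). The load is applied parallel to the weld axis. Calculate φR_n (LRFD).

Effective throat t_e = 0.707 × 0.5 = 0.3535 in.
Total length L = 9 in; A_we = 0.3535 × 9 = 3.181 in².
F_nw = 0.6 F_EXX = 0.6 × 70 = 42 ksi.
φR_n = 0.75 × 42 × 3.181 = 100.2 kips.

φR_n ≈ 100 kips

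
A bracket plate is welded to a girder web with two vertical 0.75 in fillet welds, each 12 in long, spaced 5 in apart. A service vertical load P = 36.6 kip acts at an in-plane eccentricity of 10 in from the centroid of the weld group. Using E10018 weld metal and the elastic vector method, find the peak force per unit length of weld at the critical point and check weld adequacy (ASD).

f_max ≈ 6.18 kip/in; adequate

E100XX → F_EXX = 100 ksi.
Total weld length L_w = 24 in. Treat welds as unit-width lines.
Polar moment about centroid: J = 2[d³/12 + d(b/2)²] = 2[12³/12 + 12×2.5²] = 438 in³.
Direct shear f_v = P/L_w = 36.6 / 24 = 1.525 kip/in (vertical).
Torsion M = P·e = 36.6 × 10 = 366 kip·in.
Critical point at (x, y) = (2.5, 6) from centroid. f_tx = M·y/J = 5.014 kip/in; f_ty = M·x/J = 2.089 kip/in.
Resultant f_max = √[f_tx² + (f_v + f_ty)²] = √[5.014² + (1.525 + 2.089)²] = 6.18 kip/in.
Capacity per unit length: r_n/Ω = (1/2.0) × 0.6 × 100 × (0.707 × 0.75) = 15.91 kip/in.
6.18 ≤ 15.91 → adequate.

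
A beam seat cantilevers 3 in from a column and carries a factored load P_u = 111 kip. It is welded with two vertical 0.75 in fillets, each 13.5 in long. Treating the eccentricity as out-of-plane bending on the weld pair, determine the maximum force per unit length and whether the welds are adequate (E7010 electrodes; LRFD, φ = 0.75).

f_max ≈ 6.85 kip/in; adequate

E70XX → F_EXX = 70 ksi.
L_w = 2 × 13.5 = 27 in; section modulus (unit throat) S = 2 × L²/6 = 60.75 in².
Direct shear f_v = P/L_w = 111/27 = 4.111 kip/in.
Moment M = P × e = 111 × 3 = 333 kip·in; bending f_b = M/S = 5.481 kip/in.
f_max = √(f_v² + f_b²) = √(4.111² + 5.481²) = 6.852 kip/in.
φr_n = 0.75 × 0.6 × 70 × (0.707 × 0.75) = 16.7 kip/in → adequate.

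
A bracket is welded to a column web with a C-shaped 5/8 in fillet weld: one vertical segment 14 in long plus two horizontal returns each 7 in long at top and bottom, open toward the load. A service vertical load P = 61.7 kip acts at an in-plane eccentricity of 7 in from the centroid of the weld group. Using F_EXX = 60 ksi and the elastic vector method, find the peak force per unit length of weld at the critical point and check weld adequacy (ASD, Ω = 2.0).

Total weld length L_w = 28 in. Treat welds as unit-width lines.
Centroid: x̄ = 2×7×3.5 / 28 = 1.75 in from the vertical weld.
Polar moment about centroid: J = I_x + I_y = [14³/12 + 2×7×7²] + [14×1.75² + 2(7³/12 + 7×1.75²)] = 1058 in³.
Direct shear f_v = P/L_w = 61.7 / 28 = 2.204 kip/in (vertical).
Torsion M = P·e = 61.7 × 7 = 431.9 kip·in.
Critical point at (x, y) = (5.25, 7) from centroid. f_tx = M·y/J = 2.859 kip/in; f_ty = M·x/J = 2.144 kip/in.
Resultant f_max = √[f_tx² + (f_v + f_ty)²] = √[2.859² + (2.204 + 2.144)²] = 5.203 kip/in.
Capacity per unit length: r_n/Ω = (1/2.0) × 0.6 × 60 × (0.707 × 0.625) = 7.954 kip/in.
5.203 ≤ 7.954 → adequate.

f_max ≈ 5.2 kip/in; adequate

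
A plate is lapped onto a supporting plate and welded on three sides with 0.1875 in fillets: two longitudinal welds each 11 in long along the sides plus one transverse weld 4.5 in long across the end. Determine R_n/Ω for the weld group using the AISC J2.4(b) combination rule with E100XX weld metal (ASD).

E100XX → F_EXX = 100 ksi.
t_e = 0.707 × 0.1875 = 0.1326 in.
R_nwl = 0.6 × 100 × 0.1326 × 22 = 175 kips (longitudinal, 2 welds).
R_nwt = 0.6 × 100 × 0.1326 × 4.5 = 35.79 kips (transverse, base value).
(i) R_nwl + R_nwt = 210.8 kips; (ii) 0.85 R_nwl + 1.5 R_nwt = 202.4 kips.
R_n = max = 210.8 kips [governs: (i)]; R_n/Ω = 105.4 kips.

R_n/Ω ≈ 105 kips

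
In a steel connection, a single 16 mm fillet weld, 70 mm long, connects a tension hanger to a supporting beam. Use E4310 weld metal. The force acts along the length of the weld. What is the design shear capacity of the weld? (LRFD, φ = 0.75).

φR_n ≈ 153 kN

E43XX → F_EXX = 430 MPa.
Effective throat t_e = 0.707 × 16 = 11.31 mm.
Total length L = 70 mm; A_we = 11.31 × 70 = 791.8 mm².
F_nw = 0.6 F_EXX = 0.6 × 430 = 258 MPa.
φR_n = 0.75 × 258 × 791.8 × 10⁻³ = 153.2 kN.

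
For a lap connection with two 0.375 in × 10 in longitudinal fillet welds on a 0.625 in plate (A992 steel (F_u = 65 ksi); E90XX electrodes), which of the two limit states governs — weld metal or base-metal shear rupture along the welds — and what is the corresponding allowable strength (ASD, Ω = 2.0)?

E90XX → F_EXX = 90 ksi.
t_e = 0.707 × 0.375 = 0.2651 in; L = 20 in.
Weld metal: R_n/Ω = (1/2.0) × 0.6 × 90 × 0.2651 × 20 = 143.2 kip.
Base metal (shear rupture): R_n/Ω = (1/2.0) × 0.6 × 65 × 0.625 × 20 = 243.8 kip.
Governing: weld metal.

R_n/Ω ≈ 143 kip (weld metal governs)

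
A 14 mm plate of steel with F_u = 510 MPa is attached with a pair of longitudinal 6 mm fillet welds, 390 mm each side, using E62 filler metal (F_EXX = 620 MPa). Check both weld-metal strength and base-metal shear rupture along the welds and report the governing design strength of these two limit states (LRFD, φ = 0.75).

t_e = 0.707 × 6 = 4.242 mm; L = 780 mm.
Weld metal: φR_n = 0.75 × 0.6 × 620 × 4.242 × 780 × 10⁻³ = 923.1 kN.
Base metal (shear rupture): φR_n = 0.75 × 0.6 × 510 × 14 × 780 × 10⁻³ = 2506 kN.
Governing: weld metal.

φR_n ≈ 923 kN (weld metal governs)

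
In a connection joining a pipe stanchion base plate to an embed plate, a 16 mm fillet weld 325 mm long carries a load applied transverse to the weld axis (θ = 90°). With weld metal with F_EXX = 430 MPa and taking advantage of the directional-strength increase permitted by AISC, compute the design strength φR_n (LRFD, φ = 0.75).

t_e = 0.707 × 16 = 11.31 mm; A_we = 11.31 × 325 = 3676 mm².
Directional factor: 1.0 + 0.5 sin^1.5(90°) = 1.5.
F_nw = 0.6 × 430 × 1.5 = 387 MPa.
φR_n = 0.75 × 387 × 3676 × 10⁻³ = 1067 kN.

φR_n ≈ 1070 kN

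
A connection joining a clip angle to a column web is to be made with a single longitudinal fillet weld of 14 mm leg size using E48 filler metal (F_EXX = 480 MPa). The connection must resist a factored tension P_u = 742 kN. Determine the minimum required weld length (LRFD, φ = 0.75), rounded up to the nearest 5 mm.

L = 350 mm

Throat t_e = 0.707 × 14 = 9.898 mm.
φr_n = 0.75 × 0.6 × 480 × 9.898 × 10⁻³ = 2.138 kN/mm.
L_req = P_u / φr_n = 742 / 2.138 = 347.1 mm total.
Round up → use L = 350 mm.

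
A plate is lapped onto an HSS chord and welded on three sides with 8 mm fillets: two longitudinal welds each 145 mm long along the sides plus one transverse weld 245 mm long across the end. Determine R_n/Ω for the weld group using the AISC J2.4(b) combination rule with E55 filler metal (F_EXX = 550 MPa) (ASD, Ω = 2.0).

R_n/Ω ≈ 573 kN

t_e = 0.707 × 8 = 5.656 mm.
R_nwl = 0.6 × 550 × 5.656 × 290 × 10⁻³ = 541.3 kN (longitudinal, 2 welds).
R_nwt = 0.6 × 550 × 5.656 × 245 × 10⁻³ = 457.3 kN (transverse, base value).
(i) R_nwl + R_nwt = 998.6 kN; (ii) 0.85 R_nwl + 1.5 R_nwt = 1146 kN.
R_n = max = 1146 kN [governs: (ii)]; R_n/Ω = 573 kN.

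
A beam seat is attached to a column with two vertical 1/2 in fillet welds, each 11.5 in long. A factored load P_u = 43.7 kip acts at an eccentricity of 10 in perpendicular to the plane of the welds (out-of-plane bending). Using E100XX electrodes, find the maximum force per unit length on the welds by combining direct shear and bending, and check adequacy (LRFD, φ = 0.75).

f_max ≈ 10.1 kip/in; adequate

E100XX → F_EXX = 100 ksi.
L_w = 2 × 11.5 = 23 in; section modulus (unit throat) S = 2 × L²/6 = 44.08 in².
Direct shear f_v = P/L_w = 43.7/23 = 1.9 kip/in.
Moment M = P × e = 43.7 × 10 = 437 kip·in; bending f_b = M/S = 9.913 kip/in.
f_max = √(f_v² + f_b²) = √(1.9² + 9.913²) = 10.09 kip/in.
φr_n = 0.75 × 0.6 × 100 × (0.707 × 0.5) = 15.91 kip/in → adequate.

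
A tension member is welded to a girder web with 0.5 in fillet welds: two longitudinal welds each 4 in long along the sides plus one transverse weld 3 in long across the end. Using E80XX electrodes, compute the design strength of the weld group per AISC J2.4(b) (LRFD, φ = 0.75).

φR_n ≈ 144 kips

E80XX → F_EXX = 80 ksi.
t_e = 0.707 × 0.5 = 0.3535 in.
R_nwl = 0.6 × 80 × 0.3535 × 8 = 135.7 kips (longitudinal, 2 welds).
R_nwt = 0.6 × 80 × 0.3535 × 3 = 50.9 kips (transverse, base value).
(i) R_nwl + R_nwt = 186.6 kips; (ii) 0.85 R_nwl + 1.5 R_nwt = 191.7 kips.
R_n = max = 191.7 kips [governs: (ii)]; φR_n = 143.8 kips.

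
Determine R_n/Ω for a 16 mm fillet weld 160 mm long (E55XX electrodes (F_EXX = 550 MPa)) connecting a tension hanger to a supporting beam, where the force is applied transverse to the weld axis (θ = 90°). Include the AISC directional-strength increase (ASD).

R_n/Ω ≈ 448 kN

t_e = 0.707 × 16 = 11.31 mm; A_we = 11.31 × 160 = 1810 mm².
Directional factor: 1.0 + 0.5 sin^1.5(90°) = 1.5.
F_nw = 0.6 × 550 × 1.5 = 495 MPa.
R_n/Ω = (495 × 1810) / 2.0 × 10⁻³ = 448 kN.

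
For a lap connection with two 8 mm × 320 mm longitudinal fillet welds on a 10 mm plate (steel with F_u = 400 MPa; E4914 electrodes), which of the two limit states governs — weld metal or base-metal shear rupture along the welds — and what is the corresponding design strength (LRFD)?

E49XX → F_EXX = 490 MPa.
t_e = 0.707 × 8 = 5.656 mm; L = 640 mm.
Weld metal: φR_n = 0.75 × 0.6 × 490 × 5.656 × 640 × 10⁻³ = 798.2 kN.
Base metal (shear rupture): φR_n = 0.75 × 0.6 × 400 × 10 × 640 × 10⁻³ = 1152 kN.
Governing: weld metal.

φR_n ≈ 798 kN (weld metal governs)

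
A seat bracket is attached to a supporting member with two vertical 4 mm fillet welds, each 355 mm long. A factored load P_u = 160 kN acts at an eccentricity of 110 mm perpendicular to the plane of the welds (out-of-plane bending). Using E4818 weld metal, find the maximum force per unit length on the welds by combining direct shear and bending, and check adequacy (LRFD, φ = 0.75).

f_max ≈ 476 N/mm; adequate

E48XX → F_EXX = 480 MPa.
L_w = 2 × 355 = 710 mm; section modulus (unit throat) S = 2 × L²/6 = 42010 mm².
Direct shear f_v = P/L_w = 160×10³/710 = 225.4 N/mm.
Moment M = P × e = 160×10³ × 110 = 17600000 N·mm; bending f_b = M/S = 419 N/mm.
f_max = √(f_v² + f_b²) = √(225.4² + 419²) = 475.7 N/mm.
φr_n = 0.75 × 0.6 × 480 × (0.707 × 4) = 610.8 N/mm → adequate.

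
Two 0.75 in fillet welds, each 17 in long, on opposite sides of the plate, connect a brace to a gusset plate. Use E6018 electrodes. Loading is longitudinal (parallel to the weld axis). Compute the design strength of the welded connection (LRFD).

E60XX → F_EXX = 60 ksi.
Effective throat t_e = 0.707 × 0.75 = 0.5302 in.
Total length L = 34 in; A_we = 0.5302 × 34 = 18.03 in².
F_nw = 0.6 F_EXX = 0.6 × 60 = 36 ksi.
φR_n = 0.75 × 36 × 18.03 = 486.8 kips.

φR_n ≈ 487 kips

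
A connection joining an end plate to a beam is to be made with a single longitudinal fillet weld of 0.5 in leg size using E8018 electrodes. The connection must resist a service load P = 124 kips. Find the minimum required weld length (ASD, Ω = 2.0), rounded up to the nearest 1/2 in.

E80XX → F_EXX = 80 ksi.
Throat t_e = 0.707 × 0.5 = 0.3535 in.
r_n/Ω = (0.6 × 80 × 0.3535) / 2.0 = 8.484 kip/in.
L_req = P / (r_n/Ω) = 124 / 8.484 = 14.62 in total.
Round up → use L = 15 in.

L = 15 in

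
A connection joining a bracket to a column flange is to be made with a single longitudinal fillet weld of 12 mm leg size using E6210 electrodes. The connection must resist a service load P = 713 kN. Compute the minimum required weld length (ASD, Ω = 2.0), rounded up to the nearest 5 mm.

L = 455 mm

E62XX → F_EXX = 620 MPa.
Throat t_e = 0.707 × 12 = 8.484 mm.
r_n/Ω = (0.6 × 620 × 8.484) / 2.0 = 1578 N/mm = 1.578 kN/mm.
L_req = P / (r_n/Ω) = 713 / 1.578 = 451.8 mm total.
Round up → use L = 455 mm.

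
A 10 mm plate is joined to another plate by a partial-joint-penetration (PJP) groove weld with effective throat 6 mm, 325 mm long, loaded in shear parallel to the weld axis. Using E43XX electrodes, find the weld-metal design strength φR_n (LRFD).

E43XX → F_EXX = 430 MPa.
Effective throat (given) t_e = 6 mm.
A_we = 6 × 325 = 1950 mm².
F_nw = 0.6 F_EXX = 258 MPa.
φR_n = 0.75 × 258 × 1950 × 10⁻³ = 377.3 kN.

φR_n ≈ 377 kN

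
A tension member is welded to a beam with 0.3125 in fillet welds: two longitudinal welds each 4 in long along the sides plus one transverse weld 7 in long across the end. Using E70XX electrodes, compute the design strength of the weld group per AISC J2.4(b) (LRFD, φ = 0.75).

E70XX → F_EXX = 70 ksi.
t_e = 0.707 × 0.3125 = 0.2209 in.
R_nwl = 0.6 × 70 × 0.2209 × 8 = 74.23 kip (longitudinal, 2 welds).
R_nwt = 0.6 × 70 × 0.2209 × 7 = 64.96 kip (transverse, base value).
(i) R_nwl + R_nwt = 139.2 kip; (ii) 0.85 R_nwl + 1.5 R_nwt = 160.5 kip.
R_n = max = 160.5 kip [governs: (ii)]; φR_n = 120.4 kip.

φR_n ≈ 120 kip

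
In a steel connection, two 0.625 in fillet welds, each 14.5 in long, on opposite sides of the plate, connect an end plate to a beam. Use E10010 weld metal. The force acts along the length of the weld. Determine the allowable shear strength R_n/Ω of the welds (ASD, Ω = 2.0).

R_n/Ω ≈ 384 kip

E100XX → F_EXX = 100 ksi.
Effective throat t_e = 0.707 × 0.625 = 0.4419 in.
Total length L = 29 in; A_we = 0.4419 × 29 = 12.81 in².
F_nw = 0.6 F_EXX = 0.6 × 100 = 60 ksi.
R_n = 60 × 12.81 = 768.9 kip; R_n/Ω = 768.9/2.0 = 384.4 kip.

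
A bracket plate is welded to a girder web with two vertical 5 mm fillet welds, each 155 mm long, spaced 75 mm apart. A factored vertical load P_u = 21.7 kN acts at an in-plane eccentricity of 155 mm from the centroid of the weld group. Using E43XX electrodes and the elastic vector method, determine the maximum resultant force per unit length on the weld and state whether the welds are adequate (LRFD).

E43XX → F_EXX = 430 MPa.
Total weld length L_w = 310 mm. Treat welds as unit-width lines.
Polar moment about centroid: J = 2[d³/12 + d(b/2)²] = 2[155³/12 + 155×37.5²] = 1057000 mm³.
Direct shear f_v = P/L_w = 21.7×10³ / 310 = 70 N/mm (vertical).
Torsion M = P·e = 21.7×10³ × 155 = 3363500 N·mm.
Critical point at (x, y) = (37.5, 77.5) from centroid. f_tx = M·y/J = 246.7 N/mm; f_ty = M·x/J = 119.4 N/mm.
Resultant f_max = √[f_tx² + (f_v + f_ty)²] = √[246.7² + (70 + 119.4)²] = 311 N/mm.
Capacity per unit length: φr_n = 0.75 × 0.6 × 430 × (0.707 × 5) = 684 N/mm.
311 ≤ 684 → adequate.

f_max ≈ 311 N/mm; adequate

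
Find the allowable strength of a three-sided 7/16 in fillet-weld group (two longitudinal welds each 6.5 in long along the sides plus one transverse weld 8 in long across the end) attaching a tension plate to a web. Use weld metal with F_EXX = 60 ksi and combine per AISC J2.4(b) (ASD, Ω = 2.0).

t_e = 0.707 × 0.4375 = 0.3093 in.
R_nwl = 0.6 × 60 × 0.3093 × 13 = 144.8 kip (longitudinal, 2 welds).
R_nwt = 0.6 × 60 × 0.3093 × 8 = 89.08 kip (transverse, base value).
(i) R_nwl + R_nwt = 233.8 kip; (ii) 0.85 R_nwl + 1.5 R_nwt = 256.7 kip.
R_n = max = 256.7 kip [governs: (ii)]; R_n/Ω = 128.3 kip.

R_n/Ω ≈ 128 kip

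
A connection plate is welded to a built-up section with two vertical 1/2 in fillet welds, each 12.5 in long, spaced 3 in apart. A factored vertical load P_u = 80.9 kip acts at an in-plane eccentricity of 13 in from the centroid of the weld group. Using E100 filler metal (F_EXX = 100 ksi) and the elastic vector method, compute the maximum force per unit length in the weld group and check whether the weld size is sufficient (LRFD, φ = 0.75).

Total weld length L_w = 25 in. Treat welds as unit-width lines.
Polar moment about centroid: J = 2[d³/12 + d(b/2)²] = 2[12.5³/12 + 12.5×1.5²] = 381.8 in³.
Direct shear f_v = P/L_w = 80.9 / 25 = 3.236 kip/in (vertical).
Torsion M = P·e = 80.9 × 13 = 1051.7 kip·in.
Critical point at (x, y) = (1.5, 6.25) from centroid. f_tx = M·y/J = 17.22 kip/in; f_ty = M·x/J = 4.132 kip/in.
Resultant f_max = √[f_tx² + (f_v + f_ty)²] = √[17.22² + (3.236 + 4.132)²] = 18.73 kip/in.
Capacity per unit length: φr_n = 0.75 × 0.6 × 100 × (0.707 × 0.5) = 15.91 kip/in.
18.73 > 15.91 → NOT adequate.

f_max ≈ 18.7 kip/in; NOT adequate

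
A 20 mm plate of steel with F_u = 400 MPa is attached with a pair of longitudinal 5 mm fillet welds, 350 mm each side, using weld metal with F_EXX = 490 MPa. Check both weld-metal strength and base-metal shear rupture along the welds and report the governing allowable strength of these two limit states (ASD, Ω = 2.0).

t_e = 0.707 × 5 = 3.535 mm; L = 700 mm.
Weld metal: R_n/Ω = (1/2.0) × 0.6 × 490 × 3.535 × 700 × 10⁻³ = 363.8 kN.
Base metal (shear rupture): R_n/Ω = (1/2.0) × 0.6 × 400 × 20 × 700 × 10⁻³ = 1680 kN.
Governing: weld metal.

R_n/Ω ≈ 364 kN (weld metal governs)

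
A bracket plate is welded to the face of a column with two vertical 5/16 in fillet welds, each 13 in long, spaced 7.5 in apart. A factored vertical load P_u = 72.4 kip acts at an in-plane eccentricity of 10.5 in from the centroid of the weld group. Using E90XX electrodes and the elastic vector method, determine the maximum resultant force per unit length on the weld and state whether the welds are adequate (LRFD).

f_max ≈ 9.5 kip/in; NOT adequate

E90XX → F_EXX = 90 ksi.
Total weld length L_w = 26 in. Treat welds as unit-width lines.
Polar moment about centroid: J = 2[d³/12 + d(b/2)²] = 2[13³/12 + 13×3.75²] = 731.8 in³.
Direct shear f_v = P/L_w = 72.4 / 26 = 2.785 kip/in (vertical).
Torsion M = P·e = 72.4 × 10.5 = 760.2 kip·in.
Critical point at (x, y) = (3.75, 6.5) from centroid. f_tx = M·y/J = 6.752 kip/in; f_ty = M·x/J = 3.896 kip/in.
Resultant f_max = √[f_tx² + (f_v + f_ty)²] = √[6.752² + (2.785 + 3.896)²] = 9.498 kip/in.
Capacity per unit length: φr_n = 0.75 × 0.6 × 90 × (0.707 × 0.3125) = 8.948 kip/in.
9.498 > 8.948 → NOT adequate.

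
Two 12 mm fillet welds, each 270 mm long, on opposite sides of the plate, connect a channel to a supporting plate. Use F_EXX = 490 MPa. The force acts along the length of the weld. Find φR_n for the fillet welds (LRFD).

Effective throat t_e = 0.707 × 12 = 8.484 mm.
Total length L = 540 mm; A_we = 8.484 × 540 = 4581 mm².
F_nw = 0.6 F_EXX = 0.6 × 490 = 294 MPa.
φR_n = 0.75 × 294 × 4581 × 10⁻³ = 1010 kN.

φR_n ≈ 1010 kN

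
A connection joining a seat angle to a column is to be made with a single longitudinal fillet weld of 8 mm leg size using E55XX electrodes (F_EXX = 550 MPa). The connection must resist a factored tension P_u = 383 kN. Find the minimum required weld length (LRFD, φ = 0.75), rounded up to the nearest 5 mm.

L = 275 mm

Throat t_e = 0.707 × 8 = 5.656 mm.
φr_n = 0.75 × 0.6 × 550 × 5.656 × 10⁻³ = 1.4 kN/mm.
L_req = P_u / φr_n = 383 / 1.4 = 273.6 mm total.
Round up → use L = 275 mm.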